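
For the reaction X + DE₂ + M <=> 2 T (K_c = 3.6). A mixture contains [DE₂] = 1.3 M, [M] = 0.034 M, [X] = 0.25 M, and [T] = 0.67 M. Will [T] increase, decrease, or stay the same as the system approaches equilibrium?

decrease

Q_c = [T]² / ([X]·[DE₂]·[M]) = (0.67)² / ((0.25)·(1.3)·(0.034)) = 41
Q_c = 41 > K_c = 3.6: net reverse reaction.
T is a product, so it decreases.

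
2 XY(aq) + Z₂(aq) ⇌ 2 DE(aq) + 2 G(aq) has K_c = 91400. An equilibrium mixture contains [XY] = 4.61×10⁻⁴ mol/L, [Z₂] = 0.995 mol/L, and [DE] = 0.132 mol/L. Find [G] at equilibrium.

[G] = 1.05 mol/L

At equilibrium, K_c = [DE]²·[G]² / ([XY]²·[Z₂]) = 91400.
(0.132)²·([G])² / ((4.61×10⁻⁴)²·(0.995)) = 91400
[G]² = 1.11 ⇒ [G] = 1.05 mol/L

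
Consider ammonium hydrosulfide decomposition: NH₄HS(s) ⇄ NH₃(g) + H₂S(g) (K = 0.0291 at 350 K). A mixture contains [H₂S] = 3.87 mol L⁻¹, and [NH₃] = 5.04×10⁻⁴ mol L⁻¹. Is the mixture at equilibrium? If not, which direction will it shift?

no; Q < K, reaction proceeds forward

(NH₄HS is a pure solid — omitted from Q.)
Q = [NH₃]·[H₂S] = (5.04×10⁻⁴)·(3.87) = 0.00195
Q = 0.00195 < K = 0.0291: net forward reaction.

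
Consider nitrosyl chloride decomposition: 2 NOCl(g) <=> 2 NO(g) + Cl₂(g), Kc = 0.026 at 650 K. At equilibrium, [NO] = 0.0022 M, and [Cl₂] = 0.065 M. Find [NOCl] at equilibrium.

[NOCl] = 0.0035 M

At equilibrium, Kc = [NO]²·[Cl₂] / [NOCl]² = 0.026.
(0.0022)²·(0.065) / ([NOCl])² = 0.026
[NOCl]² = 1.21×10⁻⁵ ⇒ [NOCl] = 0.0035 M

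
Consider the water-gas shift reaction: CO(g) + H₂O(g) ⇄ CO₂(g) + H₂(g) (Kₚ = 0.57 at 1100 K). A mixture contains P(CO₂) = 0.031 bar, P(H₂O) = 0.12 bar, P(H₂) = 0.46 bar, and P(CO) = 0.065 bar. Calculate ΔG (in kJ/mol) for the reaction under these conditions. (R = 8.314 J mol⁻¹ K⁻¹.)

ΔG = 10.7 kJ/mol

Qₚ = P(CO₂)·P(H₂) / (P(CO)·P(H₂O)) = (0.031)·(0.46) / ((0.065)·(0.12)) = 1.83
ΔG = RT ln(Qₚ/Kₚ) = (8.314 J mol⁻¹ K⁻¹)(1100 K) × ln(1.83/0.57)
   = (9.145 kJ/mol)(1.166) = 10.7 kJ/mol
ΔG > 0, so the forward reaction is non-spontaneous (proceeds in reverse).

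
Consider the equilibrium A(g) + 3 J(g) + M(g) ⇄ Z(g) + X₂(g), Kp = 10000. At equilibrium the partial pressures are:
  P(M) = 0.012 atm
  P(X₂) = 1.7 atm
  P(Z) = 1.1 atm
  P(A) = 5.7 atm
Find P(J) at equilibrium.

P(J) = 0.14 atm

At equilibrium, Kp = P(Z)·P(X₂) / (P(A)·P(J)³·P(M)) = 10000.
(1.1)·(1.7) / ((5.7)·(P(J))³·(0.012)) = 10000
P(J)³ = 0.00273 ⇒ P(J) = 0.14 atm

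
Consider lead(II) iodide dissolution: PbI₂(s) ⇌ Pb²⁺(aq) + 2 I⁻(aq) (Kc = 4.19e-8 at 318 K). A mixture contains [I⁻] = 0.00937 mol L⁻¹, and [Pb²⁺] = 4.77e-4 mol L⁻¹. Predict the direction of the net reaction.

neither direction; the system is at equilibrium

(PbI₂ is a pure solid — omitted from Qc.)
Qc = [Pb²⁺]·[I⁻]² = (4.77e-4)·(0.00937)² = 4.19e-8
Qc = 4.19e-8 = Kc, so the system is already at equilibrium.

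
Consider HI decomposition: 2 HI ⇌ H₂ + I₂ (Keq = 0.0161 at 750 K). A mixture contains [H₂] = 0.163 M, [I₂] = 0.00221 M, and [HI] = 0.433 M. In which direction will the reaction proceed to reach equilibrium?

toward products

Q = [H₂]·[I₂] / [HI]² = (0.163)·(0.00221) / (0.433)² = 0.00192
Q = 0.00192 < Keq = 0.0161, so the forward reaction proceeds.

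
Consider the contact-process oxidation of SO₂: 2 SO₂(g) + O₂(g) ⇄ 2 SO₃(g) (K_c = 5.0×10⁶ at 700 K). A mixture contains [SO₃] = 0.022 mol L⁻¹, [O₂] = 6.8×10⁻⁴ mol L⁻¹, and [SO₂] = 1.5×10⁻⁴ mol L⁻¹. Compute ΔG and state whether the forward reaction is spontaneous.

ΔG = 10.7 kJ/mol; the forward reaction is non-spontaneous

Q_c = [SO₃]² / ([SO₂]²·[O₂]) = (0.022)² / ((1.5×10⁻⁴)²·(6.8×10⁻⁴)) = 3.16×10⁷
ΔG = RT ln(Q_c/K_c) = (8.314 J mol⁻¹ K⁻¹)(700 K) × ln(3.16×10⁷/5.0×10⁶)
   = (5.820 kJ/mol)(1.844) = 10.7 kJ/mol
ΔG > 0, so the forward reaction is non-spontaneous (proceeds in reverse).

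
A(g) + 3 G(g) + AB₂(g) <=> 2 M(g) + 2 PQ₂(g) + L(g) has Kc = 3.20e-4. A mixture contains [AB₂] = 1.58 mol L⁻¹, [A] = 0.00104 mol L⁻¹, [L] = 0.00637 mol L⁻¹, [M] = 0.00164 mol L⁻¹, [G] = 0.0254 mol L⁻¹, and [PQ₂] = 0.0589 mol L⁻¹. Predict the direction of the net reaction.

in the reverse direction

Qc = [M]²·[PQ₂]²·[L] / ([A]·[G]³·[AB₂]) = (0.00164)²·(0.0589)²·(0.00637) / ((0.00104)·(0.0254)³·(1.58)) = 0.00221
Qc = 0.00221 > Kc = 3.20e-4, so the reverse reaction proceeds.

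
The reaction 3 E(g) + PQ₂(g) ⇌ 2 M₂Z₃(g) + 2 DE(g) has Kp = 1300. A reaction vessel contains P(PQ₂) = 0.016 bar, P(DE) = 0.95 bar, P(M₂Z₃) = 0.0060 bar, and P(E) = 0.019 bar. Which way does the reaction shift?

Qp = P(M₂Z₃)²·P(DE)² / (P(E)³·P(PQ₂)) = (0.0060)²·(0.95)² / ((0.019)³·(0.016)) = 300
Qp = 300 < Kp = 1300, so the forward reaction proceeds.

to the right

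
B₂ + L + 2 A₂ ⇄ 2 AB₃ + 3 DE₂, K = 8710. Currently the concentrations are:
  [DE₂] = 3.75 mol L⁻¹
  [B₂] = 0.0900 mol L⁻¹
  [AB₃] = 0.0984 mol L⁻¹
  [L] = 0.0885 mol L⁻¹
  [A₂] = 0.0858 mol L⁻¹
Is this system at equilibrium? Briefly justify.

yes, at equilibrium

Q = [AB₃]²·[DE₂]³ / ([B₂]·[L]·[A₂]²) = (0.0984)²·(3.75)³ / ((0.0900)·(0.0885)·(0.0858)²) = 8710
Q = 8710 = K; the system is at equilibrium.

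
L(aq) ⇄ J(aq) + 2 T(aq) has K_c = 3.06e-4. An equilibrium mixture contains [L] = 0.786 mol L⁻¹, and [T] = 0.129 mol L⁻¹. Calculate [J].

[J] = 0.0145 mol L⁻¹

At equilibrium, K_c = [J]·[T]² / [L] = 3.06e-4.
([J])·(0.129)² / (0.786) = 3.06e-4
[J] = 0.0145 mol L⁻¹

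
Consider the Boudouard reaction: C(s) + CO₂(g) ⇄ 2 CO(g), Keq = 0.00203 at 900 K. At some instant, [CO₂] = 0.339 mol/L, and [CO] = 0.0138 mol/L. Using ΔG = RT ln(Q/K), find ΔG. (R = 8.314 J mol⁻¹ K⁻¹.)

ΔG = -9.61 kJ/mol

(C is a pure solid — omitted from Q.)
Q = [CO]² / [CO₂] = (0.0138)² / (0.339) = 5.62×10⁻⁴
ΔG = RT ln(Q/Keq) = (8.314 J mol⁻¹ K⁻¹)(900 K) × ln(5.62×10⁻⁴/0.00203)
   = (7.483 kJ/mol)(-1.284) = -9.61 kJ/mol
ΔG < 0, so the forward reaction is spontaneous (proceeds forward).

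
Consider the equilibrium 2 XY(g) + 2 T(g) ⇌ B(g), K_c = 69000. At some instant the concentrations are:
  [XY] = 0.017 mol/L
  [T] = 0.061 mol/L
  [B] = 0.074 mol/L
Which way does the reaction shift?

Q_c = [B] / ([XY]²·[T]²) = (0.074) / ((0.017)²·(0.061)²) = 69000
Q_c = 69000 = K_c, so the system is already at equilibrium.

no net change (already at equilibrium)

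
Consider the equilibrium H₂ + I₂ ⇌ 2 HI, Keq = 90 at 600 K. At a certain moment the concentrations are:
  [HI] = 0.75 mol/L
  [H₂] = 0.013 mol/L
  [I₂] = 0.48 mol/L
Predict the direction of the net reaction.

Q = [HI]² / ([H₂]·[I₂]) = (0.75)² / ((0.013)·(0.48)) = 90
Q = 90 = Keq, so the system is already at equilibrium.

at equilibrium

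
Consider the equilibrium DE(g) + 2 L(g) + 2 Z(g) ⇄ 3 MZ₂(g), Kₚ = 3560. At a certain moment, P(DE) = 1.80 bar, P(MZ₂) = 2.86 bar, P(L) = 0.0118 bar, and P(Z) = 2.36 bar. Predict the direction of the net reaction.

Qₚ = P(MZ₂)³ / (P(DE)·P(L)²·P(Z)²) = (2.86)³ / ((1.80)·(0.0118)²·(2.36)²) = 16800
Qₚ = 16800 > Kₚ = 3560, so the reverse reaction proceeds.

reverse (toward reactants)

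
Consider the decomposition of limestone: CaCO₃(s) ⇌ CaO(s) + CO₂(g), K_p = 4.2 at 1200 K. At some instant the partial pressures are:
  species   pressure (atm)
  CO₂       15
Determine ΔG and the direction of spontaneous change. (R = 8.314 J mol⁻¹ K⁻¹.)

(CaCO₃, CaO are pure solids — omitted from Q_p.)
Q_p = P(CO₂) = 15.0
ΔG = RT ln(Q_p/K_p) = (8.314 J mol⁻¹ K⁻¹)(1200 K) × ln(15.0/4.2)
   = (9.977 kJ/mol)(1.273) = 12.7 kJ/mol
ΔG > 0, so the forward reaction is non-spontaneous (proceeds in reverse).

ΔG = 12.7 kJ/mol; the forward reaction is non-spontaneous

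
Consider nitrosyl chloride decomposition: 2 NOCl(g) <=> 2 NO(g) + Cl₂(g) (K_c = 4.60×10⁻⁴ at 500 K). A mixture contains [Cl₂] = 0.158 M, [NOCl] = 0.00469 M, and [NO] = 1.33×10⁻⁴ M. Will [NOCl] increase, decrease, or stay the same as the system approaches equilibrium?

decrease

Q_c = [NO]²·[Cl₂] / [NOCl]² = (1.33×10⁻⁴)²·(0.158) / (0.00469)² = 1.27×10⁻⁴
Q_c = 1.27×10⁻⁴ < K_c = 4.60×10⁻⁴: net forward reaction.
NOCl is a reactant, so it decreases.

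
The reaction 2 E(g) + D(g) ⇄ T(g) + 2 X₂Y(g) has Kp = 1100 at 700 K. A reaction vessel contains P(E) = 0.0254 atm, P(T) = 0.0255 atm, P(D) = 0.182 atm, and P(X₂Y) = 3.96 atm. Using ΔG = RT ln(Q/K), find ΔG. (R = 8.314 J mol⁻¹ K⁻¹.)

ΔG = 6.58 kJ/mol

Qp = P(T)·P(X₂Y)² / (P(E)²·P(D)) = (0.0255)·(3.96)² / ((0.0254)²·(0.182)) = 3410
ΔG = RT ln(Qp/Kp) = (8.314 J mol⁻¹ K⁻¹)(700 K) × ln(3410/1100)
   = (5.820 kJ/mol)(1.131) = 6.58 kJ/mol
ΔG > 0, so the forward reaction is non-spontaneous (proceeds in reverse).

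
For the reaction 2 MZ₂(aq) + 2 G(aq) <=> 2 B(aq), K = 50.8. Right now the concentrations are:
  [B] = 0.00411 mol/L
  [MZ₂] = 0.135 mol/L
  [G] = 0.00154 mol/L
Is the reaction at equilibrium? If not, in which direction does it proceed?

Q = [B]² / ([MZ₂]²·[G]²) = (0.00411)² / ((0.135)²·(0.00154)²) = 391
Q = 391 > K = 50.8, so the reverse reaction proceeds.

reverse (toward reactants)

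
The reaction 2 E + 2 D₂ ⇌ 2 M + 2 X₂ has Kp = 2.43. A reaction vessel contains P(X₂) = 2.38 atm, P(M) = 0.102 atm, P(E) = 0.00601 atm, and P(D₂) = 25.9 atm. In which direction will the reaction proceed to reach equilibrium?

Qp = P(M)²·P(X₂)² / (P(E)²·P(D₂)²) = (0.102)²·(2.38)² / ((0.00601)²·(25.9)²) = 2.43
Qp = 2.43 = Kp, so the system is already at equilibrium.

neither direction; the system is at equilibrium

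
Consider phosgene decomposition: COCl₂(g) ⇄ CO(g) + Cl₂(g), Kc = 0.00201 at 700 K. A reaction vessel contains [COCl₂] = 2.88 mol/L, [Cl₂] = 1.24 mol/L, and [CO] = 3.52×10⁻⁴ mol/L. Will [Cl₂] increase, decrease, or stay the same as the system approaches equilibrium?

increase

Qc = [CO]·[Cl₂] / [COCl₂] = (3.52×10⁻⁴)·(1.24) / (2.88) = 1.52×10⁻⁴
Qc = 1.52×10⁻⁴ < Kc = 0.00201: net forward reaction.
Cl₂ is a product, so it increases.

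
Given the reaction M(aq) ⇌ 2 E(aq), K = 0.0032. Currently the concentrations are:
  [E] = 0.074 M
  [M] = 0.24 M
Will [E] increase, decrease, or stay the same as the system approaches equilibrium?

Q = [E]² / [M] = (0.074)² / (0.24) = 0.023
Q = 0.023 > K = 0.0032: net reverse reaction.
E is a product, so it decreases.

decrease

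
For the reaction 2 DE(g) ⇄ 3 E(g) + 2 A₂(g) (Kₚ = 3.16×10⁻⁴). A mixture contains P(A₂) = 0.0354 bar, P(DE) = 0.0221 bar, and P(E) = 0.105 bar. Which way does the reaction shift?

Qₚ = P(E)³·P(A₂)² / P(DE)² = (0.105)³·(0.0354)² / (0.0221)² = 0.00297
Qₚ = 0.00297 > Kₚ = 3.16×10⁻⁴, so the reverse reaction proceeds.

toward reactants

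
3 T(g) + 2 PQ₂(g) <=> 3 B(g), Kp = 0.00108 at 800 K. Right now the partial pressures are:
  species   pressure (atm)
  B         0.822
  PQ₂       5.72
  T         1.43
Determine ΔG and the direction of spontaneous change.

ΔG = 11.2 kJ/mol; the forward reaction is non-spontaneous

Qp = P(B)³ / (P(T)³·P(PQ₂)²) = (0.822)³ / ((1.43)³·(5.72)²) = 0.00581
ΔG = RT ln(Qp/Kp) = (8.314 J mol⁻¹ K⁻¹)(800 K) × ln(0.00581/0.00108)
   = (6.651 kJ/mol)(1.683) = 11.2 kJ/mol
ΔG > 0, so the forward reaction is non-spontaneous (proceeds in reverse).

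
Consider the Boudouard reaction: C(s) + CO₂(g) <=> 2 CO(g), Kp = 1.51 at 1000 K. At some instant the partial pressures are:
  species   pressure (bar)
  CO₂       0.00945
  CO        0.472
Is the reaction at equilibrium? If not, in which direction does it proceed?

reverse (toward reactants)

(C is a pure solid — omitted from Qp.)
Qp = P(CO)² / P(CO₂) = (0.472)² / (0.00945) = 23.6
Qp = 23.6 > Kp = 1.51, so the reverse reaction proceeds.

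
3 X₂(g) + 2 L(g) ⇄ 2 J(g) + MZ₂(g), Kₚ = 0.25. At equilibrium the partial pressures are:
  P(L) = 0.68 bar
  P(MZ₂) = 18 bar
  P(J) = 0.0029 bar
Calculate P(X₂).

At equilibrium, Kₚ = P(J)²·P(MZ₂) / (P(X₂)³·P(L)²) = 0.25.
(0.0029)²·(18) / ((P(X₂))³·(0.68)²) = 0.25
P(X₂)³ = 0.00131 ⇒ P(X₂) = 0.11 bar

P(X₂) = 0.11 bar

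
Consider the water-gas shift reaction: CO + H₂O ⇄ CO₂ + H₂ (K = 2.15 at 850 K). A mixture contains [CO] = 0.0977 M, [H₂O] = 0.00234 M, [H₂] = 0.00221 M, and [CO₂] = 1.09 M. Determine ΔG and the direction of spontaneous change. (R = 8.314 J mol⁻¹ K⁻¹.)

Q = [CO₂]·[H₂] / ([CO]·[H₂O]) = (1.09)·(0.00221) / ((0.0977)·(0.00234)) = 10.5
ΔG = RT ln(Q/K) = (8.314 J mol⁻¹ K⁻¹)(850 K) × ln(10.5/2.15)
   = (7.067 kJ/mol)(1.586) = 11.2 kJ/mol
ΔG > 0, so the forward reaction is non-spontaneous (proceeds in reverse).

ΔG = 11.2 kJ/mol; the forward reaction is non-spontaneous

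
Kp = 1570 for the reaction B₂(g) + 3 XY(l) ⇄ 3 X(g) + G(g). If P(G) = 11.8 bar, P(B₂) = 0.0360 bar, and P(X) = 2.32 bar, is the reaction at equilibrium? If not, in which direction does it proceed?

(XY is a pure liquid — omitted from Qp.)
Qp = P(X)³·P(G) / P(B₂) = (2.32)³·(11.8) / (0.0360) = 4090
Qp = 4090 > Kp = 1570, so the reverse reaction proceeds.

in the reverse direction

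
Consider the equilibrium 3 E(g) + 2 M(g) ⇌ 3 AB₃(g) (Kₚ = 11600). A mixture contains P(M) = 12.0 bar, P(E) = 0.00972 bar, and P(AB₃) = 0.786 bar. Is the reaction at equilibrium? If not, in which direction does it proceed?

Qₚ = P(AB₃)³ / (P(E)³·P(M)²) = (0.786)³ / ((0.00972)³·(12.0)²) = 3670
Qₚ = 3670 < Kₚ = 11600, so the forward reaction proceeds.

in the forward direction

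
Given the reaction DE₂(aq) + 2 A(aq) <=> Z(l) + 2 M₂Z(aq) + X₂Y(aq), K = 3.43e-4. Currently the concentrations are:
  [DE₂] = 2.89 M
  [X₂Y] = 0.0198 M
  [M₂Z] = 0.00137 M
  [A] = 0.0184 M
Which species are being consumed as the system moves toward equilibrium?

(Z is a pure liquid — omitted from Q.)
Q = [M₂Z]²·[X₂Y] / ([DE₂]·[A]²) = (0.00137)²·(0.0198) / ((2.89)·(0.0184)²) = 3.80e-5
Q = 3.80e-5 < K = 3.43e-4: net forward reaction.

DE₂, A (reactants)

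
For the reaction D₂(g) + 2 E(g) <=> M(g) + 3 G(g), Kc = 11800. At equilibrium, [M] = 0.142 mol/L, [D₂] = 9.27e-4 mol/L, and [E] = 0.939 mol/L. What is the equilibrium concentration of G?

[G] = 4.08 mol/L

At equilibrium, Kc = [M]·[G]³ / ([D₂]·[E]²) = 11800.
(0.142)·([G])³ / ((9.27e-4)·(0.939)²) = 11800
[G]³ = 67.9 ⇒ [G] = 4.08 mol/L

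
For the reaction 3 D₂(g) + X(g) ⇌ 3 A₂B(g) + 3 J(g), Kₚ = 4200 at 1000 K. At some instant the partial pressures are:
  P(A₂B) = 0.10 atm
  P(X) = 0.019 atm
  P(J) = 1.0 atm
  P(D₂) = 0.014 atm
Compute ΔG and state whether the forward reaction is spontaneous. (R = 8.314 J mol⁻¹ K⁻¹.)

Qₚ = P(A₂B)³·P(J)³ / (P(D₂)³·P(X)) = (0.10)³·(1.0)³ / ((0.014)³·(0.019)) = 19200
ΔG = RT ln(Qₚ/Kₚ) = (8.314 J mol⁻¹ K⁻¹)(1000 K) × ln(19200/4200)
   = (8.314 kJ/mol)(1.520) = 12.6 kJ/mol
ΔG > 0, so the forward reaction is non-spontaneous (proceeds in reverse).

ΔG = 12.6 kJ/mol; the forward reaction is non-spontaneous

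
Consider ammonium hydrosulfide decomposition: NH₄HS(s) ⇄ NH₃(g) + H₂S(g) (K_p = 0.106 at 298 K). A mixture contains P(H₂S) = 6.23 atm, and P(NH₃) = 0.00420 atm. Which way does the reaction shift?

forward (toward products)

(NH₄HS is a pure solid — omitted from Q_p.)
Q_p = P(NH₃)·P(H₂S) = (0.00420)·(6.23) = 0.0262
Q_p = 0.0262 < K_p = 0.106, so the forward reaction proceeds.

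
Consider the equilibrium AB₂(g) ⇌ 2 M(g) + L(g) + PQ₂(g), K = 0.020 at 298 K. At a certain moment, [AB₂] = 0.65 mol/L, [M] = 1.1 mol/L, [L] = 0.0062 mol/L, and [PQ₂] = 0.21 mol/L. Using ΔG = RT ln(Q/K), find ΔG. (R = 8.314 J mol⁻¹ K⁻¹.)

Q = [M]²·[L]·[PQ₂] / [AB₂] = (1.1)²·(0.0062)·(0.21) / (0.65) = 0.00242
ΔG = RT ln(Q/K) = (8.314 J mol⁻¹ K⁻¹)(298 K) × ln(0.00242/0.020)
   = (2.478 kJ/mol)(-2.112) = -5.23 kJ/mol
ΔG < 0, so the forward reaction is spontaneous (proceeds forward).

ΔG = -5.23 kJ/mol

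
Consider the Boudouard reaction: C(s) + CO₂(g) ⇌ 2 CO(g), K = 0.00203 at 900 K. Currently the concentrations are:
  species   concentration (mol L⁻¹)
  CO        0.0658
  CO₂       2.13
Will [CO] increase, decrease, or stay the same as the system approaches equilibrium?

(C is a pure solid — omitted from Q.)
Q = [CO]² / [CO₂] = (0.0658)² / (2.13) = 0.00203
Q = 0.00203 = K; the system is at equilibrium.

stay the same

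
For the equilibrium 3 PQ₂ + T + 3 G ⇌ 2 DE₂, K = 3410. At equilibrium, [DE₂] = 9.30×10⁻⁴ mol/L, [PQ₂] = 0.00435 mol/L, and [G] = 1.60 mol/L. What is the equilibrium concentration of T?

[T] = 7.52×10⁻⁴ mol/L

At equilibrium, K = [DE₂]² / ([PQ₂]³·[T]·[G]³) = 3410.
(9.30×10⁻⁴)² / ((0.00435)³·([T])·(1.60)³) = 3410
[T] = 7.52×10⁻⁴ mol/L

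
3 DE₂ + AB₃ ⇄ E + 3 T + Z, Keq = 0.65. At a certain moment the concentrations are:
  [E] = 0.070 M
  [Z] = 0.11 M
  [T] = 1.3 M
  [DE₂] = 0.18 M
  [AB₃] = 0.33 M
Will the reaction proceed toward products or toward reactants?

toward reactants

Q = [E]·[T]³·[Z] / ([DE₂]³·[AB₃]) = (0.070)·(1.3)³·(0.11) / ((0.18)³·(0.33)) = 8.8
Q = 8.8 > Keq = 0.65, so the reverse reaction proceeds.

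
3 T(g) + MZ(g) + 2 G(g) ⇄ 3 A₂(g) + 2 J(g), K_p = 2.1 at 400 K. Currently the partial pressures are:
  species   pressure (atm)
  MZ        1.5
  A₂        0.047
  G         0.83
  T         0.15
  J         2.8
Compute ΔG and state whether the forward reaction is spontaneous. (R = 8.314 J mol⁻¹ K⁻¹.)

ΔG = -7.31 kJ/mol; the forward reaction is spontaneous

Q_p = P(A₂)³·P(J)² / (P(T)³·P(MZ)·P(G)²) = (0.047)³·(2.8)² / ((0.15)³·(1.5)·(0.83)²) = 0.233
ΔG = RT ln(Q_p/K_p) = (8.314 J mol⁻¹ K⁻¹)(400 K) × ln(0.233/2.1)
   = (3.326 kJ/mol)(-2.199) = -7.31 kJ/mol
ΔG < 0, so the forward reaction is spontaneous (proceeds forward).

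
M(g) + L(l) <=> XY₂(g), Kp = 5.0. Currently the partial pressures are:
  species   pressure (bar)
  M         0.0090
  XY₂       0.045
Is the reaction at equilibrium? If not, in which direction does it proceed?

(L is a pure liquid — omitted from Qp.)
Qp = P(XY₂) / P(M) = (0.045) / (0.0090) = 5.0
Qp = 5.0 = Kp, so the system is already at equilibrium.

at equilibrium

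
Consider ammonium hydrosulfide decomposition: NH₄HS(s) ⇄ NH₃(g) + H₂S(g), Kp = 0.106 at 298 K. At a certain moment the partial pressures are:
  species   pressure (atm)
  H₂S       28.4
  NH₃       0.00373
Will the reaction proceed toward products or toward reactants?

(NH₄HS is a pure solid — omitted from Qp.)
Qp = P(NH₃)·P(H₂S) = (0.00373)·(28.4) = 0.106
Qp = 0.106 = Kp, so the system is already at equilibrium.

no net change (already at equilibrium)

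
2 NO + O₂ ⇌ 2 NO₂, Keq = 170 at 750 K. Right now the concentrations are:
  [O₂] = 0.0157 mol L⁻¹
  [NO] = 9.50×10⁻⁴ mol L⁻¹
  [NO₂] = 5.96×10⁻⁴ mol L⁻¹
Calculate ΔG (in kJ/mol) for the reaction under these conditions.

ΔG = -11.9 kJ/mol

Q = [NO₂]² / ([NO]²·[O₂]) = (5.96×10⁻⁴)² / ((9.50×10⁻⁴)²·(0.0157)) = 25.1
ΔG = RT ln(Q/Keq) = (8.314 J mol⁻¹ K⁻¹)(750 K) × ln(25.1/170)
   = (6.236 kJ/mol)(-1.913) = -11.9 kJ/mol
ΔG < 0, so the forward reaction is spontaneous (proceeds forward).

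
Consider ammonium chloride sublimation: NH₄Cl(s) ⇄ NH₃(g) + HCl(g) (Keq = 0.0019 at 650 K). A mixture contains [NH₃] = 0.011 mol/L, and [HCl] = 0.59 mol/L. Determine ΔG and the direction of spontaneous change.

(NH₄Cl is a pure solid — omitted from Q.)
Q = [NH₃]·[HCl] = (0.011)·(0.59) = 0.00649
ΔG = RT ln(Q/Keq) = (8.314 J mol⁻¹ K⁻¹)(650 K) × ln(0.00649/0.0019)
   = (5.404 kJ/mol)(1.228) = 6.64 kJ/mol
ΔG > 0, so the forward reaction is non-spontaneous (proceeds in reverse).

ΔG = 6.64 kJ/mol; the forward reaction is non-spontaneous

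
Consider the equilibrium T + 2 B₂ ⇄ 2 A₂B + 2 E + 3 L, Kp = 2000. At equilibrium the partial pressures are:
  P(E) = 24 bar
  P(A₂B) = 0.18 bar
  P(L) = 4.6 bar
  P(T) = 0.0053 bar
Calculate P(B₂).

At equilibrium, Kp = P(A₂B)²·P(E)²·P(L)³ / (P(T)·P(B₂)²) = 2000.
(0.18)²·(24)²·(4.6)³ / ((0.0053)·(P(B₂))²) = 2000
P(B₂)² = 171 ⇒ P(B₂) = 13 bar

P(B₂) = 13 bar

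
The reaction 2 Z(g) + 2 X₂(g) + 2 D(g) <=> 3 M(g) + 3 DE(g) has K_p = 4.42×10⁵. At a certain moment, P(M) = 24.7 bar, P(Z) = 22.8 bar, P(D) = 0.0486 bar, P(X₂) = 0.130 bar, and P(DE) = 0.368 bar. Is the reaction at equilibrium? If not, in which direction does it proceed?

toward products

Q_p = P(M)³·P(DE)³ / (P(Z)²·P(X₂)²·P(D)²) = (24.7)³·(0.368)³ / ((22.8)²·(0.130)²·(0.0486)²) = 36200
Q_p = 36200 < K_p = 4.42×10⁵, so the forward reaction proceeds.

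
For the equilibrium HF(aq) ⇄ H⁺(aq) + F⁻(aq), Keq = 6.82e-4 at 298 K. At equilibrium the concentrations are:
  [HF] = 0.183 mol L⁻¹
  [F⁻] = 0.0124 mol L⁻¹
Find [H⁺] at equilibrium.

At equilibrium, Keq = [H⁺]·[F⁻] / [HF] = 6.82e-4.
([H⁺])·(0.0124) / (0.183) = 6.82e-4
[H⁺] = 0.0101 mol L⁻¹

[H⁺] = 0.0101 mol L⁻¹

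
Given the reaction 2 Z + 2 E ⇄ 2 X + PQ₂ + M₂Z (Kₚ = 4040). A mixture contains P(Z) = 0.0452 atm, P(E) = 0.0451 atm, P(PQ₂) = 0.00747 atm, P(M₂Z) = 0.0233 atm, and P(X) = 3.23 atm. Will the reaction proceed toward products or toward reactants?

Qₚ = P(X)²·P(PQ₂)·P(M₂Z) / (P(Z)²·P(E)²) = (3.23)²·(0.00747)·(0.0233) / ((0.0452)²·(0.0451)²) = 437
Qₚ = 437 < Kₚ = 4040, so the forward reaction proceeds.

toward products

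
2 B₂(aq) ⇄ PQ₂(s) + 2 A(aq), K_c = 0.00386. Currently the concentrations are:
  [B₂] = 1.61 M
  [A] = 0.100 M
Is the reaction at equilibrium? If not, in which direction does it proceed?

no net change (already at equilibrium)

(PQ₂ is a pure solid — omitted from Q_c.)
Q_c = [A]² / [B₂]² = (0.100)² / (1.61)² = 0.00386
Q_c = 0.00386 = K_c, so the system is already at equilibrium.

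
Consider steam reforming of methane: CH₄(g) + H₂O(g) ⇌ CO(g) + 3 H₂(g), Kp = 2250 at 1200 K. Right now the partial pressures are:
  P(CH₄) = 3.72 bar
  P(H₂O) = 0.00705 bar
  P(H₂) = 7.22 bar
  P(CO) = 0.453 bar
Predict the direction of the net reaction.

Qp = P(CO)·P(H₂)³ / (P(CH₄)·P(H₂O)) = (0.453)·(7.22)³ / ((3.72)·(0.00705)) = 6500
Qp = 6500 > Kp = 2250, so the reverse reaction proceeds.

toward reactants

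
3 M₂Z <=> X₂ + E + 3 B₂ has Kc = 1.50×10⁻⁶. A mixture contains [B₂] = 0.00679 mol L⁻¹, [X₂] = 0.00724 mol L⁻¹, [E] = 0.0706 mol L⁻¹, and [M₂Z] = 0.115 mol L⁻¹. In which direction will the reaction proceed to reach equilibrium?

Qc = [X₂]·[E]·[B₂]³ / [M₂Z]³ = (0.00724)·(0.0706)·(0.00679)³ / (0.115)³ = 1.05×10⁻⁷
Qc = 1.05×10⁻⁷ < Kc = 1.50×10⁻⁶, so the forward reaction proceeds.

to the right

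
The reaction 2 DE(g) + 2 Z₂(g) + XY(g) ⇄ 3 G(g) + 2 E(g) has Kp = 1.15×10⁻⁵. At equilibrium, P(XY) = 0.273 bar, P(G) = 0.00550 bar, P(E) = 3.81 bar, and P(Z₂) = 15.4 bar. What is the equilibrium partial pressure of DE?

P(DE) = 0.0570 bar

At equilibrium, Kp = P(G)³·P(E)² / (P(DE)²·P(Z₂)²·P(XY)) = 1.15×10⁻⁵.
(0.00550)³·(3.81)² / ((P(DE))²·(15.4)²·(0.273)) = 1.15×10⁻⁵
P(DE)² = 0.00324 ⇒ P(DE) = 0.0570 bar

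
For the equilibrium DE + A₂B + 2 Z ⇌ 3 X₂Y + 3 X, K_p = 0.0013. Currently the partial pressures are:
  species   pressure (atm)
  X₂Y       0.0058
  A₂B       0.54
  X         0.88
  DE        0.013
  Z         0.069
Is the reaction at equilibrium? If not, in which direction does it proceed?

in the reverse direction

Q_p = P(X₂Y)³·P(X)³ / (P(DE)·P(A₂B)·P(Z)²) = (0.0058)³·(0.88)³ / ((0.013)·(0.54)·(0.069)²) = 0.0040
Q_p = 0.0040 > K_p = 0.0013, so the reverse reaction proceeds.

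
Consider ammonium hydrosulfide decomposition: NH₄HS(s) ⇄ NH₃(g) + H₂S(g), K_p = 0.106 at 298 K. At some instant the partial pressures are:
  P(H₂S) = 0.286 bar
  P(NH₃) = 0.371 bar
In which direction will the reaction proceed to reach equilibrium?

(NH₄HS is a pure solid — omitted from Q_p.)
Q_p = P(NH₃)·P(H₂S) = (0.371)·(0.286) = 0.106
Q_p = 0.106 = K_p, so the system is already at equilibrium.

neither direction; the system is at equilibrium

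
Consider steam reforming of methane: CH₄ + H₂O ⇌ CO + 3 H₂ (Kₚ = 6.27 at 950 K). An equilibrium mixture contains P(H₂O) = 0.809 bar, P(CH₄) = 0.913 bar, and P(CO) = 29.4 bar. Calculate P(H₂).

P(H₂) = 0.540 bar

At equilibrium, Kₚ = P(CO)·P(H₂)³ / (P(CH₄)·P(H₂O)) = 6.27.
(29.4)·(P(H₂))³ / ((0.913)·(0.809)) = 6.27
P(H₂)³ = 0.158 ⇒ P(H₂) = 0.540 bar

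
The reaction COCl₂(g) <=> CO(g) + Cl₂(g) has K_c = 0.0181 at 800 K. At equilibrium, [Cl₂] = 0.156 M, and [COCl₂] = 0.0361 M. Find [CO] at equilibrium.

At equilibrium, K_c = [CO]·[Cl₂] / [COCl₂] = 0.0181.
([CO])·(0.156) / (0.0361) = 0.0181
[CO] = 0.00419 M

[CO] = 0.00419 M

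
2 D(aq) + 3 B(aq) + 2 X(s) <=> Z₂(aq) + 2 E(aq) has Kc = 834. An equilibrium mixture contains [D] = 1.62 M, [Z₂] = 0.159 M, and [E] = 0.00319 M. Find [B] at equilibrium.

(X is a pure solid — omitted from Kc.)
At equilibrium, Kc = [Z₂]·[E]² / ([D]²·[B]³) = 834.
(0.159)·(0.00319)² / ((1.62)²·([B])³) = 834
[B]³ = 7.39×10⁻¹⁰ ⇒ [B] = 9.04×10⁻⁴ M

[B] = 9.04×10⁻⁴ M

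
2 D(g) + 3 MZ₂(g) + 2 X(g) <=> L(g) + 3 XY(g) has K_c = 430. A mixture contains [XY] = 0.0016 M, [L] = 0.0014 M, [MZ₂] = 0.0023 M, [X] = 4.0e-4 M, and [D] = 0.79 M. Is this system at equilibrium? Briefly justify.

Q_c = [L]·[XY]³ / ([D]²·[MZ₂]³·[X]²) = (0.0014)·(0.0016)³ / ((0.79)²·(0.0023)³·(4.0e-4)²) = 4700
Q_c = 4700 > K_c = 430: net reverse reaction.

no; Q > K, reaction proceeds in reverse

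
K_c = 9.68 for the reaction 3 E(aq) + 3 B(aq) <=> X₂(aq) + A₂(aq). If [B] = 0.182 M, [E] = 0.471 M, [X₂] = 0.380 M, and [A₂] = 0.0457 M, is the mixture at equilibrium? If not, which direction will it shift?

Q_c = [X₂]·[A₂] / ([E]³·[B]³) = (0.380)·(0.0457) / ((0.471)³·(0.182)³) = 27.6
Q_c = 27.6 > K_c = 9.68: net reverse reaction.

no; Q > K, reaction proceeds in reverse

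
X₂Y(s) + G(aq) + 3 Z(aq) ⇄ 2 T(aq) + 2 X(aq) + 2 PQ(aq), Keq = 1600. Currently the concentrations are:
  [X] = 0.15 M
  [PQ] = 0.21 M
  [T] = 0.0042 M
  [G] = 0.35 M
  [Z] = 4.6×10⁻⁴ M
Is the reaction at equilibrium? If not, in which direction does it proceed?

toward products

(X₂Y is a pure solid — omitted from Q.)
Q = [T]²·[X]²·[PQ]² / ([G]·[Z]³) = (0.0042)²·(0.15)²·(0.21)² / ((0.35)·(4.6×10⁻⁴)³) = 510
Q = 510 < Keq = 1600, so the forward reaction proceeds.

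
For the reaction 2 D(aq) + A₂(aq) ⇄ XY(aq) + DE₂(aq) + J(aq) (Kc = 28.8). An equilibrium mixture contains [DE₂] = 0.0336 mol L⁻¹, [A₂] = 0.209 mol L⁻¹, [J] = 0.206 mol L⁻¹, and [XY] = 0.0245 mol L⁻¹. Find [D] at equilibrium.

[D] = 0.00531 mol L⁻¹

At equilibrium, Kc = [XY]·[DE₂]·[J] / ([D]²·[A₂]) = 28.8.
(0.0245)·(0.0336)·(0.206) / (([D])²·(0.209)) = 28.8
[D]² = 2.82×10⁻⁵ ⇒ [D] = 0.00531 mol L⁻¹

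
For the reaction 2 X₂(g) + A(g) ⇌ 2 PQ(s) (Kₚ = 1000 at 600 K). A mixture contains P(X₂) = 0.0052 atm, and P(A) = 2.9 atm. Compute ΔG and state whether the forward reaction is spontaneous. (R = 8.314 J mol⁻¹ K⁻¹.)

(PQ is a pure solid — omitted from Qₚ.)
Qₚ = 1 / (P(X₂)²·P(A)) = 1 / ((0.0052)²·(2.9)) = 12800
ΔG = RT ln(Qₚ/Kₚ) = (8.314 J mol⁻¹ K⁻¹)(600 K) × ln(12800/1000)
   = (4.988 kJ/mol)(2.549) = 12.7 kJ/mol
ΔG > 0, so the forward reaction is non-spontaneous (proceeds in reverse).

ΔG = 12.7 kJ/mol; the forward reaction is non-spontaneous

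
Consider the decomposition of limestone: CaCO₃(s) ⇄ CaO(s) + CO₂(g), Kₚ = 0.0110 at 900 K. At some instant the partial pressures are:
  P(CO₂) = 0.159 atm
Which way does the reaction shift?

reverse (toward reactants)

(CaCO₃, CaO are pure solids — omitted from Qₚ.)
Qₚ = P(CO₂) = 0.159
Qₚ = 0.159 > Kₚ = 0.0110, so the reverse reaction proceeds.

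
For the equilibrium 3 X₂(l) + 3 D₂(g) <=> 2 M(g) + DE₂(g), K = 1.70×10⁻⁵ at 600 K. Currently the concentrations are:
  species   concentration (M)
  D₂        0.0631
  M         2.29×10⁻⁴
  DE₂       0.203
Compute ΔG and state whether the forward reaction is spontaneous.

(X₂ is a pure liquid — omitted from Q.)
Q = [M]²·[DE₂] / [D₂]³ = (2.29×10⁻⁴)²·(0.203) / (0.0631)³ = 4.24×10⁻⁵
ΔG = RT ln(Q/K) = (8.314 J mol⁻¹ K⁻¹)(600 K) × ln(4.24×10⁻⁵/1.70×10⁻⁵)
   = (4.988 kJ/mol)(0.9139) = 4.56 kJ/mol
ΔG > 0, so the forward reaction is non-spontaneous (proceeds in reverse).

ΔG = 4.56 kJ/mol; the forward reaction is non-spontaneous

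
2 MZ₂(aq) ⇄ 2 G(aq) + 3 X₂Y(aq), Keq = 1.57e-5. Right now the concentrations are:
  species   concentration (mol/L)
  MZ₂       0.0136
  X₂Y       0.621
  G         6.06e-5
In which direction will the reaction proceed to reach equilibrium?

Q = [G]²·[X₂Y]³ / [MZ₂]² = (6.06e-5)²·(0.621)³ / (0.0136)² = 4.75e-6
Q = 4.75e-6 < Keq = 1.57e-5, so the forward reaction proceeds.

to the right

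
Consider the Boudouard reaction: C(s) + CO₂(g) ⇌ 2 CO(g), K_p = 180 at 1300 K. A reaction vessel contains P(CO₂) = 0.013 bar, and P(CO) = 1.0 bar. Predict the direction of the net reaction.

(C is a pure solid — omitted from Q_p.)
Q_p = P(CO)² / P(CO₂) = (1.0)² / (0.013) = 77
Q_p = 77 < K_p = 180, so the forward reaction proceeds.

forward (toward products)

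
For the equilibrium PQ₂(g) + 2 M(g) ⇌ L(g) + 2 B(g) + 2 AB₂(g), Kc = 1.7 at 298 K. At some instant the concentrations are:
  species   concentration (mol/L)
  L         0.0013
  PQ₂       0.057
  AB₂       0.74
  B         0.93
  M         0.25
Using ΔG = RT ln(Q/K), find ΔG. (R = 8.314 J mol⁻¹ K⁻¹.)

ΔG = -5.66 kJ/mol

Qc = [L]·[B]²·[AB₂]² / ([PQ₂]·[M]²) = (0.0013)·(0.93)²·(0.74)² / ((0.057)·(0.25)²) = 0.173
ΔG = RT ln(Qc/Kc) = (8.314 J mol⁻¹ K⁻¹)(298 K) × ln(0.173/1.7)
   = (2.478 kJ/mol)(-2.285) = -5.66 kJ/mol
ΔG < 0, so the forward reaction is spontaneous (proceeds forward).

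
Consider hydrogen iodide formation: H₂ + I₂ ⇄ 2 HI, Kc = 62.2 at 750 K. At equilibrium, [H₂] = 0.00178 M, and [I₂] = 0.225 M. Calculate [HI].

At equilibrium, Kc = [HI]² / ([H₂]·[I₂]) = 62.2.
([HI])² / ((0.00178)·(0.225)) = 62.2
[HI]² = 0.0249 ⇒ [HI] = 0.158 M

[HI] = 0.158 M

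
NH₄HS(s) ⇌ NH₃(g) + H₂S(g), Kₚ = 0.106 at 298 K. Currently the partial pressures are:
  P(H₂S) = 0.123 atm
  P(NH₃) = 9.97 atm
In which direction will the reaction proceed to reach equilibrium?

reverse (toward reactants)

(NH₄HS is a pure solid — omitted from Qₚ.)
Qₚ = P(NH₃)·P(H₂S) = (9.97)·(0.123) = 1.23
Qₚ = 1.23 > Kₚ = 0.106, so the reverse reaction proceeds.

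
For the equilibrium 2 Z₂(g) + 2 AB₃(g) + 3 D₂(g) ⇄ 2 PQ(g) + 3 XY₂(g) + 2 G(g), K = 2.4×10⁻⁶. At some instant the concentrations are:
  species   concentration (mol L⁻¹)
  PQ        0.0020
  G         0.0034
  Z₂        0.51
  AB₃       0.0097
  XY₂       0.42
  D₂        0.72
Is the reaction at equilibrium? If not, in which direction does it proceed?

Q = [PQ]²·[XY₂]³·[G]² / ([Z₂]²·[AB₃]²·[D₂]³) = (0.0020)²·(0.42)³·(0.0034)² / ((0.51)²·(0.0097)²·(0.72)³) = 3.8×10⁻⁷
Q = 3.8×10⁻⁷ < K = 2.4×10⁻⁶, so the forward reaction proceeds.

to the right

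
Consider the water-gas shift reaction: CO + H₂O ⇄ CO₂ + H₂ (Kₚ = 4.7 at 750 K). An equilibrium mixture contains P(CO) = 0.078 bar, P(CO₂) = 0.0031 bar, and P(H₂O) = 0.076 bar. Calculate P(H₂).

P(H₂) = 9.0 bar

At equilibrium, Kₚ = P(CO₂)·P(H₂) / (P(CO)·P(H₂O)) = 4.7.
(0.0031)·(P(H₂)) / ((0.078)·(0.076)) = 4.7
P(H₂) = 8.99 = 9.0 bar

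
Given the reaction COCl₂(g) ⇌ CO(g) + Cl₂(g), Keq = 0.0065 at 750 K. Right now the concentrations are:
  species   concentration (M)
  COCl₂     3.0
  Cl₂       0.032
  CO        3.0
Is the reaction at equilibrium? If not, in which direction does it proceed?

to the left

Q = [CO]·[Cl₂] / [COCl₂] = (3.0)·(0.032) / (3.0) = 0.032
Q = 0.032 > Keq = 0.0065, so the reverse reaction proceeds.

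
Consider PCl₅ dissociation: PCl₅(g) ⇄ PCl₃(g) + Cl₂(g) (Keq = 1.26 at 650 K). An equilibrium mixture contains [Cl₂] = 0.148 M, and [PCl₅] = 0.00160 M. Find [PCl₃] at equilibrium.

[PCl₃] = 0.0136 M

At equilibrium, Keq = [PCl₃]·[Cl₂] / [PCl₅] = 1.26.
([PCl₃])·(0.148) / (0.00160) = 1.26
[PCl₃] = 0.0136 M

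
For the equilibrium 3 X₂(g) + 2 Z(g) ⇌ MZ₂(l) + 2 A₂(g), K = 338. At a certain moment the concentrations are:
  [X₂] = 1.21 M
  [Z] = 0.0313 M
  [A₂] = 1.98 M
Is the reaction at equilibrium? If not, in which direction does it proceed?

in the reverse direction

(MZ₂ is a pure liquid — omitted from Q.)
Q = [A₂]² / ([X₂]³·[Z]²) = (1.98)² / ((1.21)³·(0.0313)²) = 2260
Q = 2260 > K = 338, so the reverse reaction proceeds.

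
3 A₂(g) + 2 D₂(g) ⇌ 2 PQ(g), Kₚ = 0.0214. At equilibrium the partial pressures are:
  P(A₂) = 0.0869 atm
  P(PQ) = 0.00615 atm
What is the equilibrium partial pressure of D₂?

At equilibrium, Kₚ = P(PQ)² / (P(A₂)³·P(D₂)²) = 0.0214.
(0.00615)² / ((0.0869)³·(P(D₂))²) = 0.0214
P(D₂)² = 2.69 ⇒ P(D₂) = 1.64 atm

P(D₂) = 1.64 atm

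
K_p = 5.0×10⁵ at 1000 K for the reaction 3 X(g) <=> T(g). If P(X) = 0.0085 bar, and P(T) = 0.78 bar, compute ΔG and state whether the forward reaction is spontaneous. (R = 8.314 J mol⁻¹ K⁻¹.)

Q_p = P(T) / P(X)³ = (0.78) / (0.0085)³ = 1.27×10⁶
ΔG = RT ln(Q_p/K_p) = (8.314 J mol⁻¹ K⁻¹)(1000 K) × ln(1.27×10⁶/5.0×10⁵)
   = (8.314 kJ/mol)(0.9322) = 7.75 kJ/mol
ΔG > 0, so the forward reaction is non-spontaneous (proceeds in reverse).

ΔG = 7.75 kJ/mol; the forward reaction is non-spontaneous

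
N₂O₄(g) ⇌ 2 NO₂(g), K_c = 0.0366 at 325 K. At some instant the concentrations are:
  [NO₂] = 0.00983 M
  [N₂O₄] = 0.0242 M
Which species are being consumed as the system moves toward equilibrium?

Q_c = [NO₂]² / [N₂O₄] = (0.00983)² / (0.0242) = 0.00399
Q_c = 0.00399 < K_c = 0.0366: net forward reaction.

N₂O₄ (reactants)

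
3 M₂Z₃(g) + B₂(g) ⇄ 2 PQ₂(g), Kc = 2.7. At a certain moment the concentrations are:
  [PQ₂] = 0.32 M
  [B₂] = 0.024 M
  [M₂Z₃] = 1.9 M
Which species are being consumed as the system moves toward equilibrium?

Qc = [PQ₂]² / ([M₂Z₃]³·[B₂]) = (0.32)² / ((1.9)³·(0.024)) = 0.62
Qc = 0.62 < Kc = 2.7: net forward reaction.

M₂Z₃, B₂ (reactants)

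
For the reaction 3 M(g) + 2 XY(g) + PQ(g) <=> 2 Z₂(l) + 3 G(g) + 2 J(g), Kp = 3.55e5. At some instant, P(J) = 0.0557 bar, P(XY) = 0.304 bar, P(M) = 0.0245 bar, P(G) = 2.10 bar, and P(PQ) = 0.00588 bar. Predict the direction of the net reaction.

in the reverse direction

(Z₂ is a pure liquid — omitted from Qp.)
Qp = P(G)³·P(J)² / (P(M)³·P(XY)²·P(PQ)) = (2.10)³·(0.0557)² / ((0.0245)³·(0.304)²·(0.00588)) = 3.60e6
Qp = 3.60e6 > Kp = 3.55e5, so the reverse reaction proceeds.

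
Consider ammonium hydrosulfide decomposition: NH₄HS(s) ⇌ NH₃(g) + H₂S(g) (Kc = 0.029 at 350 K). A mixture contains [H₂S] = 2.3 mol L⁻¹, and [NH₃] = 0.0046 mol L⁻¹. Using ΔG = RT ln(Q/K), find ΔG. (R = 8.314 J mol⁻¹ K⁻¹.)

ΔG = -2.93 kJ/mol

(NH₄HS is a pure solid — omitted from Qc.)
Qc = [NH₃]·[H₂S] = (0.0046)·(2.3) = 0.0106
ΔG = RT ln(Qc/Kc) = (8.314 J mol⁻¹ K⁻¹)(350 K) × ln(0.0106/0.029)
   = (2.910 kJ/mol)(-1.006) = -2.93 kJ/mol
ΔG < 0, so the forward reaction is spontaneous (proceeds forward).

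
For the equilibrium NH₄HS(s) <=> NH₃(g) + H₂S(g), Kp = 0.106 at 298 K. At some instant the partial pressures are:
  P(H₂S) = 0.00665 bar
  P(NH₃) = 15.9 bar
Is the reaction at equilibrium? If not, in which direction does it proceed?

(NH₄HS is a pure solid — omitted from Qp.)
Qp = P(NH₃)·P(H₂S) = (15.9)·(0.00665) = 0.106
Qp = 0.106 = Kp, so the system is already at equilibrium.

at equilibrium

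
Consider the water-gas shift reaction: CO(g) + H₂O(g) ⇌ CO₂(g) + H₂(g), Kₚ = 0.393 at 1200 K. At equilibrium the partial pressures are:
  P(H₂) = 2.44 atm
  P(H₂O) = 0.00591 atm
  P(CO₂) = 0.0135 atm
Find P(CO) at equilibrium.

At equilibrium, Kₚ = P(CO₂)·P(H₂) / (P(CO)·P(H₂O)) = 0.393.
(0.0135)·(2.44) / ((P(CO))·(0.00591)) = 0.393
P(CO) = 14.2 atm

P(CO) = 14.2 atm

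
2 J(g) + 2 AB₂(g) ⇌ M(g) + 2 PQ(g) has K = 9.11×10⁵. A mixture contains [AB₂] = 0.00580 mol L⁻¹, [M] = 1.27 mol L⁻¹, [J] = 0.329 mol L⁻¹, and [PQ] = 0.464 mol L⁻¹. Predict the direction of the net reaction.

Q = [M]·[PQ]² / ([J]²·[AB₂]²) = (1.27)·(0.464)² / ((0.329)²·(0.00580)²) = 75100
Q = 75100 < K = 9.11×10⁵, so the forward reaction proceeds.

forward (toward products)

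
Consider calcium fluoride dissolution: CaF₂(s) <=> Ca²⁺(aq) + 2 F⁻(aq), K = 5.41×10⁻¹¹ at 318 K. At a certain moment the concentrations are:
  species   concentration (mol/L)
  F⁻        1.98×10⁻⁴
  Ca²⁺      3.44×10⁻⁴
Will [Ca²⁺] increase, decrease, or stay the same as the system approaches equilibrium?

(CaF₂ is a pure solid — omitted from Q.)
Q = [Ca²⁺]·[F⁻]² = (3.44×10⁻⁴)·(1.98×10⁻⁴)² = 1.35×10⁻¹¹
Q = 1.35×10⁻¹¹ < K = 5.41×10⁻¹¹: net forward reaction.
Ca²⁺ is a product, so it increases.

increase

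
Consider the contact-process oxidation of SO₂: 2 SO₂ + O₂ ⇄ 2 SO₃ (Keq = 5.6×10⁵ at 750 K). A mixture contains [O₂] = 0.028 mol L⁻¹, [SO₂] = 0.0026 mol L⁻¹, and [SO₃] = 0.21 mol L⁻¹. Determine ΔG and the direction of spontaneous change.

Q = [SO₃]² / ([SO₂]²·[O₂]) = (0.21)² / ((0.0026)²·(0.028)) = 2.33×10⁵
ΔG = RT ln(Q/Keq) = (8.314 J mol⁻¹ K⁻¹)(750 K) × ln(2.33×10⁵/5.6×10⁵)
   = (6.236 kJ/mol)(-0.8769) = -5.47 kJ/mol
ΔG < 0, so the forward reaction is spontaneous (proceeds forward).

ΔG = -5.47 kJ/mol; the forward reaction is spontaneous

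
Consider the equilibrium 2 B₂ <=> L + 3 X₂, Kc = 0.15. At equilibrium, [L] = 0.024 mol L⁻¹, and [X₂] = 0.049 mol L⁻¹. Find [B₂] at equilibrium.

[B₂] = 0.0043 mol L⁻¹

At equilibrium, Kc = [L]·[X₂]³ / [B₂]² = 0.15.
(0.024)·(0.049)³ / ([B₂])² = 0.15
[B₂]² = 1.88×10⁻⁵ ⇒ [B₂] = 0.0043 mol L⁻¹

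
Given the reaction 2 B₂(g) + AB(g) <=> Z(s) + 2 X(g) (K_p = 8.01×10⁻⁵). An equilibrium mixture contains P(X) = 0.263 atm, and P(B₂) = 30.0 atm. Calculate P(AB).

P(AB) = 0.959 atm

(Z is a pure solid — omitted from K_p.)
At equilibrium, K_p = P(X)² / (P(B₂)²·P(AB)) = 8.01×10⁻⁵.
(0.263)² / ((30.0)²·(P(AB))) = 8.01×10⁻⁵
P(AB) = 0.959 atm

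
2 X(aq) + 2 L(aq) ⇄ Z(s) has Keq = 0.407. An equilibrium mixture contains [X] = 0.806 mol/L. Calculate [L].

(Z is a pure solid — omitted from Keq.)
At equilibrium, Keq = 1 / ([X]²·[L]²) = 0.407.
1 / ((0.806)²·([L])²) = 0.407
[L]² = 3.78 ⇒ [L] = 1.94 mol/L

[L] = 1.94 mol/L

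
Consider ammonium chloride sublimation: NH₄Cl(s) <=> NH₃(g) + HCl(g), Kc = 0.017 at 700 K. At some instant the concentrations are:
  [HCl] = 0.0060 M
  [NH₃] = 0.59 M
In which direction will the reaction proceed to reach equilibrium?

toward products

(NH₄Cl is a pure solid — omitted from Qc.)
Qc = [NH₃]·[HCl] = (0.59)·(0.0060) = 0.0035
Qc = 0.0035 < Kc = 0.017, so the forward reaction proceeds.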